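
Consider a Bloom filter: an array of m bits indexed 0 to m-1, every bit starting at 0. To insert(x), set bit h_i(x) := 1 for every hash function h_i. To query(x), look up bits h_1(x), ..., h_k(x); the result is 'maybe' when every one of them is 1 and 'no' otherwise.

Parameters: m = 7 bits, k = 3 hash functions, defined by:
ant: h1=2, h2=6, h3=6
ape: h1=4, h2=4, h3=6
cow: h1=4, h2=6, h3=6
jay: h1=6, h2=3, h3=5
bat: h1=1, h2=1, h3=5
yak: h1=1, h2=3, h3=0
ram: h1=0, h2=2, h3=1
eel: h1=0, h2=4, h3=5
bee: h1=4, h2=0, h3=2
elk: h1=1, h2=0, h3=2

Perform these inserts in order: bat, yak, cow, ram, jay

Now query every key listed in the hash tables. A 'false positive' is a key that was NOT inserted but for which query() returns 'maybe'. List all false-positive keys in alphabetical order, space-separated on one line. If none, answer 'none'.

Answer: ant ape bee eel elk

Derivation:
Start: bits=0000000
After insert 'bat': sets bits 1 5 -> bits=0100010
After insert 'yak': sets bits 0 1 3 -> bits=1101010
After insert 'cow': sets bits 4 6 -> bits=1101111
After insert 'ram': sets bits 0 1 2 -> bits=1111111
After insert 'jay': sets bits 3 5 6 -> bits=1111111
Not inserted: ant ape bee eel elk — query each against bits=1111111:
query ant: checks bit2=1, bit6=1 (all 1) -> maybe => FALSE POSITIVE
query ape: checks bit4=1, bit6=1 (all 1) -> maybe => FALSE POSITIVE
query bee: checks bit0=1, bit2=1, bit4=1 (all 1) -> maybe => FALSE POSITIVE
query eel: checks bit0=1, bit4=1, bit5=1 (all 1) -> maybe => FALSE POSITIVE
query elk: checks bit0=1, bit1=1, bit2=1 (all 1) -> maybe => FALSE POSITIVE
False positives (alphabetical): ant ape bee eel elk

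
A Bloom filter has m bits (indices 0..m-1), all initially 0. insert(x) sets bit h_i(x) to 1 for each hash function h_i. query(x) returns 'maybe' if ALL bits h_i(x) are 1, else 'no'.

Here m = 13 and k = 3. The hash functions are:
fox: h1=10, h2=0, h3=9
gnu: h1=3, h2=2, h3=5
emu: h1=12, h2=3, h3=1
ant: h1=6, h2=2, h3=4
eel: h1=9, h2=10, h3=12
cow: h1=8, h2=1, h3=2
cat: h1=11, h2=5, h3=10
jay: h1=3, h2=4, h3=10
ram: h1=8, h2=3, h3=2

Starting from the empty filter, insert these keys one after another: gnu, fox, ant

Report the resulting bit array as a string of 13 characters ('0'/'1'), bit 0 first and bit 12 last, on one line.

Answer: 1011111001100

Derivation:
Start: bits=0000000000000
After insert 'gnu': sets bits 2 3 5 -> bits=0011010000000
After insert 'fox': sets bits 0 9 10 -> bits=1011010001100
After insert 'ant': sets bits 2 4 6 -> bits=1011111001100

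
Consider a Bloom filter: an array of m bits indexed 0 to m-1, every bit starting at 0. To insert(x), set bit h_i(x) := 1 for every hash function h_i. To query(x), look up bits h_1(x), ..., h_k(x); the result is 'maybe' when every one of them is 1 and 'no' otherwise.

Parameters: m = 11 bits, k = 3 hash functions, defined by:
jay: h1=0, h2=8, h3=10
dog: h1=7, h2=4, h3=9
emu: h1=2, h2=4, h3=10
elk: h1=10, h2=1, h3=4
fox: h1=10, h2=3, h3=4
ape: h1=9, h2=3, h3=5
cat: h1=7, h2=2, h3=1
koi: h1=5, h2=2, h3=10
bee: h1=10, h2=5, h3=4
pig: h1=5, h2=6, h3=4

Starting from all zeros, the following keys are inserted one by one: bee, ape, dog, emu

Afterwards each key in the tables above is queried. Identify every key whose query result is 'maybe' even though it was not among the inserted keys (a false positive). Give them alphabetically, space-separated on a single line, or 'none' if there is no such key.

Start: bits=00000000000
After insert 'bee': sets bits 4 5 10 -> bits=00001100001
After insert 'ape': sets bits 3 5 9 -> bits=00011100011
After insert 'dog': sets bits 4 7 9 -> bits=00011101011
After insert 'emu': sets bits 2 4 10 -> bits=00111101011
Not inserted: cat elk fox jay koi pig — query each against bits=00111101011:
query cat: checks bit1=0, bit2=1, bit7=1 (has a 0) -> no => not a false positive
query elk: checks bit1=0, bit4=1, bit10=1 (has a 0) -> no => not a false positive
query fox: checks bit3=1, bit4=1, bit10=1 (all 1) -> maybe => FALSE POSITIVE
query jay: checks bit0=0, bit8=0, bit10=1 (has a 0) -> no => not a false positive
query koi: checks bit2=1, bit5=1, bit10=1 (all 1) -> maybe => FALSE POSITIVE
query pig: checks bit4=1, bit5=1, bit6=0 (has a 0) -> no => not a false positive
False positives (alphabetical): fox koi

Answer: fox koi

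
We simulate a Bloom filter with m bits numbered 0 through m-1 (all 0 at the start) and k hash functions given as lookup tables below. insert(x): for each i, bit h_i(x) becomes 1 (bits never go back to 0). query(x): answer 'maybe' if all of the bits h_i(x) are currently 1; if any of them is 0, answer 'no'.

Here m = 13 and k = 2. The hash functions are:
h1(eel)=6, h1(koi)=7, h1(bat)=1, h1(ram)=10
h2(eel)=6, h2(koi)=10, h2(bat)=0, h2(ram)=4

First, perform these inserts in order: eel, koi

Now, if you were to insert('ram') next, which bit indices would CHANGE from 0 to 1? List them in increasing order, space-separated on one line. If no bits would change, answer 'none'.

Answer: 4

Derivation:
Start: bits=0000000000000
After insert 'eel': sets bits 6 -> bits=0000001000000
After insert 'koi': sets bits 7 10 -> bits=0000001100100
insert 'ram' would touch bits 4 10; currently bit4=0, bit10=1
Bits that are 0 among those (would change 0->1): 4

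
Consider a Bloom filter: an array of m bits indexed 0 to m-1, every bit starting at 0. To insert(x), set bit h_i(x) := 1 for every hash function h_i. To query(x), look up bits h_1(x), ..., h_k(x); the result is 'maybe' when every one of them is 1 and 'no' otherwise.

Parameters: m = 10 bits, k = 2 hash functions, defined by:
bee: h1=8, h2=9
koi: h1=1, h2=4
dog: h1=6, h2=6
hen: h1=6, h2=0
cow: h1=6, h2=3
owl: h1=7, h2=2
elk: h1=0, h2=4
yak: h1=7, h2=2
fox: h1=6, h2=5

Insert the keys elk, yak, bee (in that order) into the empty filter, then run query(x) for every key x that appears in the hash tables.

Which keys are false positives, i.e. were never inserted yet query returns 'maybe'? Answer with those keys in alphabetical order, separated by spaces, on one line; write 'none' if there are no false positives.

Answer: owl

Derivation:
Start: bits=0000000000
After insert 'elk': sets bits 0 4 -> bits=1000100000
After insert 'yak': sets bits 2 7 -> bits=1010100100
After insert 'bee': sets bits 8 9 -> bits=1010100111
Not inserted: cow dog fox hen koi owl — query each against bits=1010100111:
query cow: checks bit3=0, bit6=0 (has a 0) -> no => not a false positive
query dog: checks bit6=0 (has a 0) -> no => not a false positive
query fox: checks bit5=0, bit6=0 (has a 0) -> no => not a false positive
query hen: checks bit0=1, bit6=0 (has a 0) -> no => not a false positive
query koi: checks bit1=0, bit4=1 (has a 0) -> no => not a false positive
query owl: checks bit2=1, bit7=1 (all 1) -> maybe => FALSE POSITIVE
False positives (alphabetical): owl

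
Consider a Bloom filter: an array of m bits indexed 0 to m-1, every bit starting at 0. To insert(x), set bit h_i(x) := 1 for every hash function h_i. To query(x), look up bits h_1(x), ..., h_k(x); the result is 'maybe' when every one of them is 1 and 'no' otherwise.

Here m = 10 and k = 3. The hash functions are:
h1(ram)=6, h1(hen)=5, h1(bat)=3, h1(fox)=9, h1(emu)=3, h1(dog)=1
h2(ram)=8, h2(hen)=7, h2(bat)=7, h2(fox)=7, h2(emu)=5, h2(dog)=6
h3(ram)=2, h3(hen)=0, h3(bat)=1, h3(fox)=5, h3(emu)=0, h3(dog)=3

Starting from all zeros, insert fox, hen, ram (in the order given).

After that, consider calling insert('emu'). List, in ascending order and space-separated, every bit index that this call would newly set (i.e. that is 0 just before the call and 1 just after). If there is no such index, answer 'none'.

Answer: 3

Derivation:
Start: bits=0000000000
After insert 'fox': sets bits 5 7 9 -> bits=0000010101
After insert 'hen': sets bits 0 5 7 -> bits=1000010101
After insert 'ram': sets bits 2 6 8 -> bits=1010011111
insert 'emu' would touch bits 0 3 5; currently bit0=1, bit3=0, bit5=1
Bits that are 0 among those (would change 0->1): 3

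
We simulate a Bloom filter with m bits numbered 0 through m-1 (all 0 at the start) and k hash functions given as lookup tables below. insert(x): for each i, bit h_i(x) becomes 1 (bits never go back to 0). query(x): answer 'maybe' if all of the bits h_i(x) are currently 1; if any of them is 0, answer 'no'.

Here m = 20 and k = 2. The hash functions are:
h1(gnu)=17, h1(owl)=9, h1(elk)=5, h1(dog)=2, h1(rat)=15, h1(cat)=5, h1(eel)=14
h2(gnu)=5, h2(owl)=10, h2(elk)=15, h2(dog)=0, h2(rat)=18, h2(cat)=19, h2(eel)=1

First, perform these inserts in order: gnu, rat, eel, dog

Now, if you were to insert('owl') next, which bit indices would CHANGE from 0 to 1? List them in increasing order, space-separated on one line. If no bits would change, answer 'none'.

Start: bits=00000000000000000000
After insert 'gnu': sets bits 5 17 -> bits=00000100000000000100
After insert 'rat': sets bits 15 18 -> bits=00000100000000010110
After insert 'eel': sets bits 1 14 -> bits=01000100000000110110
After insert 'dog': sets bits 0 2 -> bits=11100100000000110110
insert 'owl' would touch bits 9 10; currently bit9=0, bit10=0
Bits that are 0 among those (would change 0->1): 9 10

Answer: 9 10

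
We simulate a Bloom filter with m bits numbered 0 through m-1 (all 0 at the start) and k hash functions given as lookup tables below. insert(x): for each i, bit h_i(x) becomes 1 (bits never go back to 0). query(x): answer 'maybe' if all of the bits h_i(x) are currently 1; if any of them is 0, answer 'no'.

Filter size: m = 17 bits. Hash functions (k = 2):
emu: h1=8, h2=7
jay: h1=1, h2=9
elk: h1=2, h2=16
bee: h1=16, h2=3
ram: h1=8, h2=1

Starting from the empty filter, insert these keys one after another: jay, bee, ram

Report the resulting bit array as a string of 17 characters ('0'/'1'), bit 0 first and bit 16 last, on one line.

Start: bits=00000000000000000
After insert 'jay': sets bits 1 9 -> bits=01000000010000000
After insert 'bee': sets bits 3 16 -> bits=01010000010000001
After insert 'ram': sets bits 1 8 -> bits=01010000110000001

Answer: 01010000110000001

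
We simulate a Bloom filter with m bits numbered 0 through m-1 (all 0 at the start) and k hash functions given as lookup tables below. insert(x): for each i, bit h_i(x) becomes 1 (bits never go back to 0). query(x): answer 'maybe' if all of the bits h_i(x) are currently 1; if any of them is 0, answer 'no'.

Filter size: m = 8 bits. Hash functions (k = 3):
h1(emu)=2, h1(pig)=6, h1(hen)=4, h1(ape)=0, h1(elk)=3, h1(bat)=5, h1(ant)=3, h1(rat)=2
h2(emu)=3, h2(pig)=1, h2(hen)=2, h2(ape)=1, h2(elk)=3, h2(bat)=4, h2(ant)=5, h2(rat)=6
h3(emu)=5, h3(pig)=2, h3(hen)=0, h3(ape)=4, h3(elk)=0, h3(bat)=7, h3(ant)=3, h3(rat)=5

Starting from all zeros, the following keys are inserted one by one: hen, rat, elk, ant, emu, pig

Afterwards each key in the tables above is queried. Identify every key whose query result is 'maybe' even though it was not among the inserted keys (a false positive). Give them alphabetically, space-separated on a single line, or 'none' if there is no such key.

Start: bits=00000000
After insert 'hen': sets bits 0 2 4 -> bits=10101000
After insert 'rat': sets bits 2 5 6 -> bits=10101110
After insert 'elk': sets bits 0 3 -> bits=10111110
After insert 'ant': sets bits 3 5 -> bits=10111110
After insert 'emu': sets bits 2 3 5 -> bits=10111110
After insert 'pig': sets bits 1 2 6 -> bits=11111110
Not inserted: ape bat — query each against bits=11111110:
query ape: checks bit0=1, bit1=1, bit4=1 (all 1) -> maybe => FALSE POSITIVE
query bat: checks bit4=1, bit5=1, bit7=0 (has a 0) -> no => not a false positive
False positives (alphabetical): ape

Answer: ape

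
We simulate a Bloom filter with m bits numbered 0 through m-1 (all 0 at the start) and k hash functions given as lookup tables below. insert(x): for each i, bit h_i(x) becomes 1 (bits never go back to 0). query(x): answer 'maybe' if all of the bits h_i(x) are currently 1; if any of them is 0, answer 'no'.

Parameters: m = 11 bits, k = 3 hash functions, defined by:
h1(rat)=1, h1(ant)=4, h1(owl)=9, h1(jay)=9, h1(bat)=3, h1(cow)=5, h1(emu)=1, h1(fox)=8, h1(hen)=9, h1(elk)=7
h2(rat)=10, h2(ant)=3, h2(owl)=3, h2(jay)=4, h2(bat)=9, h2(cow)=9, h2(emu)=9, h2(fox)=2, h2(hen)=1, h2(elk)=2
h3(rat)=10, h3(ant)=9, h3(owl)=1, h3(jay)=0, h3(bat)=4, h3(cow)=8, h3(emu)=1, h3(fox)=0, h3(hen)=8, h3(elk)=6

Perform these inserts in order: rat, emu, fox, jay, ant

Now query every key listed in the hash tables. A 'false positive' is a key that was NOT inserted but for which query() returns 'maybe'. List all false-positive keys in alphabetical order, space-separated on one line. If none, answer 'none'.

Answer: bat hen owl

Derivation:
Start: bits=00000000000
After insert 'rat': sets bits 1 10 -> bits=01000000001
After insert 'emu': sets bits 1 9 -> bits=01000000011
After insert 'fox': sets bits 0 2 8 -> bits=11100000111
After insert 'jay': sets bits 0 4 9 -> bits=11101000111
After insert 'ant': sets bits 3 4 9 -> bits=11111000111
Not inserted: bat cow elk hen owl — query each against bits=11111000111:
query bat: checks bit3=1, bit4=1, bit9=1 (all 1) -> maybe => FALSE POSITIVE
query cow: checks bit5=0, bit8=1, bit9=1 (has a 0) -> no => not a false positive
query elk: checks bit2=1, bit6=0, bit7=0 (has a 0) -> no => not a false positive
query hen: checks bit1=1, bit8=1, bit9=1 (all 1) -> maybe => FALSE POSITIVE
query owl: checks bit1=1, bit3=1, bit9=1 (all 1) -> maybe => FALSE POSITIVE
False positives (alphabetical): bat hen owl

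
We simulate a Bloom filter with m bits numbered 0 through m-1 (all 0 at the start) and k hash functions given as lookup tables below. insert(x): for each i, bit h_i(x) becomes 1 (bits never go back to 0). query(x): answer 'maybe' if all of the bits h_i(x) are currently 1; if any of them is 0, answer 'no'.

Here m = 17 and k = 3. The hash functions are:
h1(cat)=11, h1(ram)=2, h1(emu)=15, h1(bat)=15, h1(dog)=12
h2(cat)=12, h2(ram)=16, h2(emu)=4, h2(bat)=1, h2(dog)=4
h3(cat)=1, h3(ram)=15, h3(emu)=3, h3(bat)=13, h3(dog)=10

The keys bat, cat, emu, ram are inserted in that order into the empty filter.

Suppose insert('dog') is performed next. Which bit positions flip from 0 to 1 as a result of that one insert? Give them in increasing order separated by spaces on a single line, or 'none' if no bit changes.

Start: bits=00000000000000000
After insert 'bat': sets bits 1 13 15 -> bits=01000000000001010
After insert 'cat': sets bits 1 11 12 -> bits=01000000000111010
After insert 'emu': sets bits 3 4 15 -> bits=01011000000111010
After insert 'ram': sets bits 2 15 16 -> bits=01111000000111011
insert 'dog' would touch bits 4 10 12; currently bit4=1, bit10=0, bit12=1
Bits that are 0 among those (would change 0->1): 10

Answer: 10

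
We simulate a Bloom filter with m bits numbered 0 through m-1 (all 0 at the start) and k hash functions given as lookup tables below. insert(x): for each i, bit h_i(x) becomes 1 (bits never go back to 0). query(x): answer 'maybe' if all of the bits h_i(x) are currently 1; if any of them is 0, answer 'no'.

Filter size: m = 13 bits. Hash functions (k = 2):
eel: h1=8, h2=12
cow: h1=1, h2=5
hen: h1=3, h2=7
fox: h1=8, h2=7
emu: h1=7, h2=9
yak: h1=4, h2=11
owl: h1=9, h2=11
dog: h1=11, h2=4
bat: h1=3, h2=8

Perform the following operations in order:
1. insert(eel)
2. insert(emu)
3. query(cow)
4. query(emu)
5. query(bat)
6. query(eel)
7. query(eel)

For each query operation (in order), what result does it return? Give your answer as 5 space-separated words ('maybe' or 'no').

Start: bits=0000000000000
Op 1: insert eel -> sets bits 8 12 -> bits=0000000010001
Op 2: insert emu -> sets bits 7 9 -> bits=0000000111001
Op 3: query cow -> checks bit1=0, bit5=0 (has a 0) -> no
Op 4: query emu -> checks bit7=1, bit9=1 (all 1) -> maybe
Op 5: query bat -> checks bit3=0, bit8=1 (has a 0) -> no
Op 6: query eel -> checks bit8=1, bit12=1 (all 1) -> maybe
Op 7: query eel -> checks bit8=1, bit12=1 (all 1) -> maybe
Query results in order: no maybe no maybe maybe

Answer: no maybe no maybe maybe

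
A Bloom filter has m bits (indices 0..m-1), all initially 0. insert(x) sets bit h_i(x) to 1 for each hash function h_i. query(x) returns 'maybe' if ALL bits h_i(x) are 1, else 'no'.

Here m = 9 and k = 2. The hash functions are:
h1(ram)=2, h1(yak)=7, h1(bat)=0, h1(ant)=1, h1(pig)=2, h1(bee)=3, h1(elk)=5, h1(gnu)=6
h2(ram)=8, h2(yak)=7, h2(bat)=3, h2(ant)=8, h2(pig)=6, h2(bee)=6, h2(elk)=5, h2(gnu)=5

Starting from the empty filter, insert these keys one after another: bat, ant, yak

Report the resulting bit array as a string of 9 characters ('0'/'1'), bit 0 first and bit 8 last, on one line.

Start: bits=000000000
After insert 'bat': sets bits 0 3 -> bits=100100000
After insert 'ant': sets bits 1 8 -> bits=110100001
After insert 'yak': sets bits 7 -> bits=110100011

Answer: 110100011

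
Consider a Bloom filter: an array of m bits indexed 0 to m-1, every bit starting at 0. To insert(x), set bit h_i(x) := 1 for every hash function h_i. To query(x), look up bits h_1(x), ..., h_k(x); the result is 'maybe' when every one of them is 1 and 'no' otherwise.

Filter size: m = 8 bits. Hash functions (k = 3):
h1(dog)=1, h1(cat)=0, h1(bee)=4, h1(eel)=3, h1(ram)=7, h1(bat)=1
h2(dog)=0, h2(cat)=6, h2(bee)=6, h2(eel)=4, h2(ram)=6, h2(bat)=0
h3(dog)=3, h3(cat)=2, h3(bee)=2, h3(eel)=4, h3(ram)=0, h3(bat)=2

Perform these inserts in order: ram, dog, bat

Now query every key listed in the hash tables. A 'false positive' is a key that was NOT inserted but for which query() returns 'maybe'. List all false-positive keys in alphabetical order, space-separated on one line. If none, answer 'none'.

Start: bits=00000000
After insert 'ram': sets bits 0 6 7 -> bits=10000011
After insert 'dog': sets bits 0 1 3 -> bits=11010011
After insert 'bat': sets bits 0 1 2 -> bits=11110011
Not inserted: bee cat eel — query each against bits=11110011:
query bee: checks bit2=1, bit4=0, bit6=1 (has a 0) -> no => not a false positive
query cat: checks bit0=1, bit2=1, bit6=1 (all 1) -> maybe => FALSE POSITIVE
query eel: checks bit3=1, bit4=0 (has a 0) -> no => not a false positive
False positives (alphabetical): cat

Answer: cat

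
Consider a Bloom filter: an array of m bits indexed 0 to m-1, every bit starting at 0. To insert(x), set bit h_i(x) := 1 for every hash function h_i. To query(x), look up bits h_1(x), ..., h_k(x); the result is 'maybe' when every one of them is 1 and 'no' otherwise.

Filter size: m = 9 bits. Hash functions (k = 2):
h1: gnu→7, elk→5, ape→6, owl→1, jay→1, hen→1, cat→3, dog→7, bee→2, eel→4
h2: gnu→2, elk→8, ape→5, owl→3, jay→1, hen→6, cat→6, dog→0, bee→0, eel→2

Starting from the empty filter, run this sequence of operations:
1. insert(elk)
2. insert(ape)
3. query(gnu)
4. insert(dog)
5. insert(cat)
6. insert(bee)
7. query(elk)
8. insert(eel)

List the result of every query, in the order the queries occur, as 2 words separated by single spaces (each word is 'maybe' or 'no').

Answer: no maybe

Derivation:
Start: bits=000000000
Op 1: insert elk -> sets bits 5 8 -> bits=000001001
Op 2: insert ape -> sets bits 5 6 -> bits=000001101
Op 3: query gnu -> checks bit2=0, bit7=0 (has a 0) -> no
Op 4: insert dog -> sets bits 0 7 -> bits=100001111
Op 5: insert cat -> sets bits 3 6 -> bits=100101111
Op 6: insert bee -> sets bits 0 2 -> bits=101101111
Op 7: query elk -> checks bit5=1, bit8=1 (all 1) -> maybe
Op 8: insert eel -> sets bits 2 4 -> bits=101111111
Query results in order: no maybe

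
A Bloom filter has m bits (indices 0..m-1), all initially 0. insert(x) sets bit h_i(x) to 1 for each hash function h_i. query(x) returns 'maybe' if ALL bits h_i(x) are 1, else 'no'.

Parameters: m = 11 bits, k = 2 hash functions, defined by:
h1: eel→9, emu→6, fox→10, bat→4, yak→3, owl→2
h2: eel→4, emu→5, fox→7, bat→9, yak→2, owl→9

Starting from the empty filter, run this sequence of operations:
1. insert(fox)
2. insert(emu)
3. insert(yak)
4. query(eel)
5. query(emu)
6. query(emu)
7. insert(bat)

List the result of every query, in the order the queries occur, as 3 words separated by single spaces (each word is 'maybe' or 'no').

Start: bits=00000000000
Op 1: insert fox -> sets bits 7 10 -> bits=00000001001
Op 2: insert emu -> sets bits 5 6 -> bits=00000111001
Op 3: insert yak -> sets bits 2 3 -> bits=00110111001
Op 4: query eel -> checks bit4=0, bit9=0 (has a 0) -> no
Op 5: query emu -> checks bit5=1, bit6=1 (all 1) -> maybe
Op 6: query emu -> checks bit5=1, bit6=1 (all 1) -> maybe
Op 7: insert bat -> sets bits 4 9 -> bits=00111111011
Query results in order: no maybe maybe

Answer: no maybe maybe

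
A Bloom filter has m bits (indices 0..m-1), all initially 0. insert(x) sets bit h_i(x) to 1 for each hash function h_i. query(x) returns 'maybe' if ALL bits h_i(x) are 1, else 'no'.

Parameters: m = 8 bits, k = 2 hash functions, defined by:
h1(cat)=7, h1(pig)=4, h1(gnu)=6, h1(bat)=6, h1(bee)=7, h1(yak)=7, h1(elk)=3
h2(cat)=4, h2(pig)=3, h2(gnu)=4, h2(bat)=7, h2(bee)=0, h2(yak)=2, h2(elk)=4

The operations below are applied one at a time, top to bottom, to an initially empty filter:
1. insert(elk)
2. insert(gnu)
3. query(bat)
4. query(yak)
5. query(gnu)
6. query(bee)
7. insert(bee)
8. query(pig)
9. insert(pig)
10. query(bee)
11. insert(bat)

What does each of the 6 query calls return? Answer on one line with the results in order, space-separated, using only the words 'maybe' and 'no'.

Answer: no no maybe no maybe maybe

Derivation:
Start: bits=00000000
Op 1: insert elk -> sets bits 3 4 -> bits=00011000
Op 2: insert gnu -> sets bits 4 6 -> bits=00011010
Op 3: query bat -> checks bit6=1, bit7=0 (has a 0) -> no
Op 4: query yak -> checks bit2=0, bit7=0 (has a 0) -> no
Op 5: query gnu -> checks bit4=1, bit6=1 (all 1) -> maybe
Op 6: query bee -> checks bit0=0, bit7=0 (has a 0) -> no
Op 7: insert bee -> sets bits 0 7 -> bits=10011011
Op 8: query pig -> checks bit3=1, bit4=1 (all 1) -> maybe
Op 9: insert pig -> sets bits 3 4 -> bits=10011011
Op 10: query bee -> checks bit0=1, bit7=1 (all 1) -> maybe
Op 11: insert bat -> sets bits 6 7 -> bits=10011011
Query results in order: no no maybe no maybe maybe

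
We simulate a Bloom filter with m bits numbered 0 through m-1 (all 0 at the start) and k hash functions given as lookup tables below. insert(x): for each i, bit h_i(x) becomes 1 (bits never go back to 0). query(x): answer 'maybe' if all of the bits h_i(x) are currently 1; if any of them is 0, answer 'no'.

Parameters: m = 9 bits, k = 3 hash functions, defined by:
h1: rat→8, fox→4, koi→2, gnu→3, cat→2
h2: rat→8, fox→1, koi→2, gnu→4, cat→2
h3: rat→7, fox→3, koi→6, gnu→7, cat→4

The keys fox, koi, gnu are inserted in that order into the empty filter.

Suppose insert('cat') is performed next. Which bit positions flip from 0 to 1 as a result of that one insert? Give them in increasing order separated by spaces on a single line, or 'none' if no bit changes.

Start: bits=000000000
After insert 'fox': sets bits 1 3 4 -> bits=010110000
After insert 'koi': sets bits 2 6 -> bits=011110100
After insert 'gnu': sets bits 3 4 7 -> bits=011110110
insert 'cat' would touch bits 2 4; currently bit2=1, bit4=1
Bits that are 0 among those (would change 0->1): none

Answer: none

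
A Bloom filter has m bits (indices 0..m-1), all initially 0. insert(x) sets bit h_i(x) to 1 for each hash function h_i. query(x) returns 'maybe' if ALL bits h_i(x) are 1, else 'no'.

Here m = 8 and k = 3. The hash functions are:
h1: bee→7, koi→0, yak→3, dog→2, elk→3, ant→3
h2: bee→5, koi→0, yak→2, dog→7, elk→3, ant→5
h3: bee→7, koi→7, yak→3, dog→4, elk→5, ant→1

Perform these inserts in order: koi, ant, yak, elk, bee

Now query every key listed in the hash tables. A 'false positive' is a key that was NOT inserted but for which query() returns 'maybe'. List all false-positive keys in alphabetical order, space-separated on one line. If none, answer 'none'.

Answer: none

Derivation:
Start: bits=00000000
After insert 'koi': sets bits 0 7 -> bits=10000001
After insert 'ant': sets bits 1 3 5 -> bits=11010101
After insert 'yak': sets bits 2 3 -> bits=11110101
After insert 'elk': sets bits 3 5 -> bits=11110101
After insert 'bee': sets bits 5 7 -> bits=11110101
Not inserted: dog — query each against bits=11110101:
query dog: checks bit2=1, bit4=0, bit7=1 (has a 0) -> no => not a false positive
False positives (alphabetical): none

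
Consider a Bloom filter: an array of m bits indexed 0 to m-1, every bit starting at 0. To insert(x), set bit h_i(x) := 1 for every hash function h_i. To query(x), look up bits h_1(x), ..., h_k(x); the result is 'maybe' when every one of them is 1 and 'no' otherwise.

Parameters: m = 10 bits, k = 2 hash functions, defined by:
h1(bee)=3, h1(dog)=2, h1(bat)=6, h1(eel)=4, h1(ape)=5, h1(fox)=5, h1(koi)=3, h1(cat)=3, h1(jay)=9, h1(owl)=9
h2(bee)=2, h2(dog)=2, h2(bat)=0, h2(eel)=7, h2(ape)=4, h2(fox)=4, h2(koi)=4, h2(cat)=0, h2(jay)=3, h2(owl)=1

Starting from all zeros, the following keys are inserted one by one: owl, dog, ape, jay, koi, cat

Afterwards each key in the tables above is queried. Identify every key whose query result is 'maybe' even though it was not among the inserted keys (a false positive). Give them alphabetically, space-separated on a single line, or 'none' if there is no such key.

Answer: bee fox

Derivation:
Start: bits=0000000000
After insert 'owl': sets bits 1 9 -> bits=0100000001
After insert 'dog': sets bits 2 -> bits=0110000001
After insert 'ape': sets bits 4 5 -> bits=0110110001
After insert 'jay': sets bits 3 9 -> bits=0111110001
After insert 'koi': sets bits 3 4 -> bits=0111110001
After insert 'cat': sets bits 0 3 -> bits=1111110001
Not inserted: bat bee eel fox — query each against bits=1111110001:
query bat: checks bit0=1, bit6=0 (has a 0) -> no => not a false positive
query bee: checks bit2=1, bit3=1 (all 1) -> maybe => FALSE POSITIVE
query eel: checks bit4=1, bit7=0 (has a 0) -> no => not a false positive
query fox: checks bit4=1, bit5=1 (all 1) -> maybe => FALSE POSITIVE
False positives (alphabetical): bee fox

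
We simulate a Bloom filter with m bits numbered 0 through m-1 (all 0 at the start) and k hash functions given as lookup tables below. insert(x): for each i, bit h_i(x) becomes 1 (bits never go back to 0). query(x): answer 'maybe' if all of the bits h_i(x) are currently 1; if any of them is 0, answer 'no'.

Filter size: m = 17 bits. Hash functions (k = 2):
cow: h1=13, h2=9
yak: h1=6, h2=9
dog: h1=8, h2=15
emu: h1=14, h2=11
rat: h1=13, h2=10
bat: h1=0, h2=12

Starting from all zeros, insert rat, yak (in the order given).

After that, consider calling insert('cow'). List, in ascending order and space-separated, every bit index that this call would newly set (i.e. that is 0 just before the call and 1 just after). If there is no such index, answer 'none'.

Answer: none

Derivation:
Start: bits=00000000000000000
After insert 'rat': sets bits 10 13 -> bits=00000000001001000
After insert 'yak': sets bits 6 9 -> bits=00000010011001000
insert 'cow' would touch bits 9 13; currently bit9=1, bit13=1
Bits that are 0 among those (would change 0->1): none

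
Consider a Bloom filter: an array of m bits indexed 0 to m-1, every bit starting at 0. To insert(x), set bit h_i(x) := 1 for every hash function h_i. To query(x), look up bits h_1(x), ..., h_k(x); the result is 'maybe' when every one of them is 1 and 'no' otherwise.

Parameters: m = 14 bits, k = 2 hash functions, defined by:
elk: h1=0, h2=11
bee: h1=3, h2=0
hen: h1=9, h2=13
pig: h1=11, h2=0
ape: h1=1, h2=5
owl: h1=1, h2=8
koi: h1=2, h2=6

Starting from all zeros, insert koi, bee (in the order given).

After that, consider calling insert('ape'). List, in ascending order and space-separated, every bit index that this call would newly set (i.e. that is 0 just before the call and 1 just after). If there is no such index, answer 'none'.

Answer: 1 5

Derivation:
Start: bits=00000000000000
After insert 'koi': sets bits 2 6 -> bits=00100010000000
After insert 'bee': sets bits 0 3 -> bits=10110010000000
insert 'ape' would touch bits 1 5; currently bit1=0, bit5=0
Bits that are 0 among those (would change 0->1): 1 5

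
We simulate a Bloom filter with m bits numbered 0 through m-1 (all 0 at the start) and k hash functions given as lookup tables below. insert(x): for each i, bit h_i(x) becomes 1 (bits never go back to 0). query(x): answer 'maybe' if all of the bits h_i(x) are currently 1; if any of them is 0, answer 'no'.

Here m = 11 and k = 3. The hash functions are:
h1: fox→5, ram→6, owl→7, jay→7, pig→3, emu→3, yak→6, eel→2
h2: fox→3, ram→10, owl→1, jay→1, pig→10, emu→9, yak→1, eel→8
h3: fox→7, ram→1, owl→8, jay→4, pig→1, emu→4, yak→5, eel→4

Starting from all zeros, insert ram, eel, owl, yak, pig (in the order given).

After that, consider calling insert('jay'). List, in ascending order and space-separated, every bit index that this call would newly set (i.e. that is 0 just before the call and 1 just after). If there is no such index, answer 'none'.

Start: bits=00000000000
After insert 'ram': sets bits 1 6 10 -> bits=01000010001
After insert 'eel': sets bits 2 4 8 -> bits=01101010101
After insert 'owl': sets bits 1 7 8 -> bits=01101011101
After insert 'yak': sets bits 1 5 6 -> bits=01101111101
After insert 'pig': sets bits 1 3 10 -> bits=01111111101
insert 'jay' would touch bits 1 4 7; currently bit1=1, bit4=1, bit7=1
Bits that are 0 among those (would change 0->1): none

Answer: none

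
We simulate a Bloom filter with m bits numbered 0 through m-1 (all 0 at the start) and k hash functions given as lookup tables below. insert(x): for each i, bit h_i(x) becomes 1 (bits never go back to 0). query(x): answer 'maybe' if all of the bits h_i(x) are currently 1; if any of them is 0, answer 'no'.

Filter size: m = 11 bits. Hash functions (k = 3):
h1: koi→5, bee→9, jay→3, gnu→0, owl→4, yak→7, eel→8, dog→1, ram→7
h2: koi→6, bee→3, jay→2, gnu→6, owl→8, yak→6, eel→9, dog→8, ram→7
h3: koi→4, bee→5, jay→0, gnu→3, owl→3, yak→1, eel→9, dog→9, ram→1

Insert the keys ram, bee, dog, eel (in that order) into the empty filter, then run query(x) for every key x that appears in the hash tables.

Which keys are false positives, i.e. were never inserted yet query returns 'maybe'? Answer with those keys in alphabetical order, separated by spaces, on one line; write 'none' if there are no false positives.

Answer: none

Derivation:
Start: bits=00000000000
After insert 'ram': sets bits 1 7 -> bits=01000001000
After insert 'bee': sets bits 3 5 9 -> bits=01010101010
After insert 'dog': sets bits 1 8 9 -> bits=01010101110
After insert 'eel': sets bits 8 9 -> bits=01010101110
Not inserted: gnu jay koi owl yak — query each against bits=01010101110:
query gnu: checks bit0=0, bit3=1, bit6=0 (has a 0) -> no => not a false positive
query jay: checks bit0=0, bit2=0, bit3=1 (has a 0) -> no => not a false positive
query koi: checks bit4=0, bit5=1, bit6=0 (has a 0) -> no => not a false positive
query owl: checks bit3=1, bit4=0, bit8=1 (has a 0) -> no => not a false positive
query yak: checks bit1=1, bit6=0, bit7=1 (has a 0) -> no => not a false positive
False positives (alphabetical): none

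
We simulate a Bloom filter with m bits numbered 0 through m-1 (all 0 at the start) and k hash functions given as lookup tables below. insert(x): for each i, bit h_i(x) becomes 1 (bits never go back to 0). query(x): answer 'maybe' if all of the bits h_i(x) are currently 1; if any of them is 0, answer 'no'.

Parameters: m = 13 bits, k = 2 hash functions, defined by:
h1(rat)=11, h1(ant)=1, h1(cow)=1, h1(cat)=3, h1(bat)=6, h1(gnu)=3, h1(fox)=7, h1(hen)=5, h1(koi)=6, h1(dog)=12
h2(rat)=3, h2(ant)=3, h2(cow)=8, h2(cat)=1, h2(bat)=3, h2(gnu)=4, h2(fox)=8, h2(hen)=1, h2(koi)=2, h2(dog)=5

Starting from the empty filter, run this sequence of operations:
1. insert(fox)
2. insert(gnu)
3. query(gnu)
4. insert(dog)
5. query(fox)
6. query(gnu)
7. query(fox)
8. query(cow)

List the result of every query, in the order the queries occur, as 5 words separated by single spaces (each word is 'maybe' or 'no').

Start: bits=0000000000000
Op 1: insert fox -> sets bits 7 8 -> bits=0000000110000
Op 2: insert gnu -> sets bits 3 4 -> bits=0001100110000
Op 3: query gnu -> checks bit3=1, bit4=1 (all 1) -> maybe
Op 4: insert dog -> sets bits 5 12 -> bits=0001110110001
Op 5: query fox -> checks bit7=1, bit8=1 (all 1) -> maybe
Op 6: query gnu -> checks bit3=1, bit4=1 (all 1) -> maybe
Op 7: query fox -> checks bit7=1, bit8=1 (all 1) -> maybe
Op 8: query cow -> checks bit1=0, bit8=1 (has a 0) -> no
Query results in order: maybe maybe maybe maybe no

Answer: maybe maybe maybe maybe no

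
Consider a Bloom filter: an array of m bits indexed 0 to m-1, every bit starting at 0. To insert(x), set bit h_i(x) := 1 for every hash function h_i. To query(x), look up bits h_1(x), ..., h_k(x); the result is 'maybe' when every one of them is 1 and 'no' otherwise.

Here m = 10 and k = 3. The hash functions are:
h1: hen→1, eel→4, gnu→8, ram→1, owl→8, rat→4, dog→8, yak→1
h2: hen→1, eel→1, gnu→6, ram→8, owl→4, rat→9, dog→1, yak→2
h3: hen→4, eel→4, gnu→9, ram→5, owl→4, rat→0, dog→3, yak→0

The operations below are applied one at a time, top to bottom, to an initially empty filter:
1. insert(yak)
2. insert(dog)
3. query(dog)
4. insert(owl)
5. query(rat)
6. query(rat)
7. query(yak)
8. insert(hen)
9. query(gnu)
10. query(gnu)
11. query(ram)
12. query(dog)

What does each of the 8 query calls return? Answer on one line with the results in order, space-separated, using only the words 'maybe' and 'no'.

Start: bits=0000000000
Op 1: insert yak -> sets bits 0 1 2 -> bits=1110000000
Op 2: insert dog -> sets bits 1 3 8 -> bits=1111000010
Op 3: query dog -> checks bit1=1, bit3=1, bit8=1 (all 1) -> maybe
Op 4: insert owl -> sets bits 4 8 -> bits=1111100010
Op 5: query rat -> checks bit0=1, bit4=1, bit9=0 (has a 0) -> no
Op 6: query rat -> checks bit0=1, bit4=1, bit9=0 (has a 0) -> no
Op 7: query yak -> checks bit0=1, bit1=1, bit2=1 (all 1) -> maybe
Op 8: insert hen -> sets bits 1 4 -> bits=1111100010
Op 9: query gnu -> checks bit6=0, bit8=1, bit9=0 (has a 0) -> no
Op 10: query gnu -> checks bit6=0, bit8=1, bit9=0 (has a 0) -> no
Op 11: query ram -> checks bit1=1, bit5=0, bit8=1 (has a 0) -> no
Op 12: query dog -> checks bit1=1, bit3=1, bit8=1 (all 1) -> maybe
Query results in order: maybe no no maybe no no no maybe

Answer: maybe no no maybe no no no maybe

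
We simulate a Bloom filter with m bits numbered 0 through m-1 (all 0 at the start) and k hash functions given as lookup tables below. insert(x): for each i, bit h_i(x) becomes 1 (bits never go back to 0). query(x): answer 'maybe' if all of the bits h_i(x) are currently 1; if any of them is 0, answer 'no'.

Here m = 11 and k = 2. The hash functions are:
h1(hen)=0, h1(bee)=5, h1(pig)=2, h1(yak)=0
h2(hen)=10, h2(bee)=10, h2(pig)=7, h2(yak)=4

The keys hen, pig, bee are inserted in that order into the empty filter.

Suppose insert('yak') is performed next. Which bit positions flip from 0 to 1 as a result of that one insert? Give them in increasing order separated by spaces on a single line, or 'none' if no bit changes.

Start: bits=00000000000
After insert 'hen': sets bits 0 10 -> bits=10000000001
After insert 'pig': sets bits 2 7 -> bits=10100001001
After insert 'bee': sets bits 5 10 -> bits=10100101001
insert 'yak' would touch bits 0 4; currently bit0=1, bit4=0
Bits that are 0 among those (would change 0->1): 4

Answer: 4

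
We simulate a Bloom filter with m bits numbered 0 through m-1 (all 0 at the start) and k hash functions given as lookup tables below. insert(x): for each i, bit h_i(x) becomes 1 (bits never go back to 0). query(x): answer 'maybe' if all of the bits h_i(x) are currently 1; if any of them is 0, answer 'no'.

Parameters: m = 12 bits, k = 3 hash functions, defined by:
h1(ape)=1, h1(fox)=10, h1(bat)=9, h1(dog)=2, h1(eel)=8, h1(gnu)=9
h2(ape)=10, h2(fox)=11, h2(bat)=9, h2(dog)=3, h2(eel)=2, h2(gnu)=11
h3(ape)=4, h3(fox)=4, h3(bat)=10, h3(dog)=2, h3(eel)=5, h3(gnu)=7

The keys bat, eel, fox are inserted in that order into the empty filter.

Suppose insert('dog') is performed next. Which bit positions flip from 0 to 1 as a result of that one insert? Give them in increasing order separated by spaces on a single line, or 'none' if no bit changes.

Start: bits=000000000000
After insert 'bat': sets bits 9 10 -> bits=000000000110
After insert 'eel': sets bits 2 5 8 -> bits=001001001110
After insert 'fox': sets bits 4 10 11 -> bits=001011001111
insert 'dog' would touch bits 2 3; currently bit2=1, bit3=0
Bits that are 0 among those (would change 0->1): 3

Answer: 3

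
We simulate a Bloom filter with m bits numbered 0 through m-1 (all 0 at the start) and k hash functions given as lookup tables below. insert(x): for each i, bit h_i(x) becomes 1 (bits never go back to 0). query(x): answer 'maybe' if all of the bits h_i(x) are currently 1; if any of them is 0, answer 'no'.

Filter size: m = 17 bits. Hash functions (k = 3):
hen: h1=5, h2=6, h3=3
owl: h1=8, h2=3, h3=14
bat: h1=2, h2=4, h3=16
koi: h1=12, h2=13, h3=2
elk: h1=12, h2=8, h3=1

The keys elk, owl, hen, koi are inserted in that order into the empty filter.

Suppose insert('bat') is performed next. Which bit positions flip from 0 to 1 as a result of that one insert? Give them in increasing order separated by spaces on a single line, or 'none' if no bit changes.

Answer: 4 16

Derivation:
Start: bits=00000000000000000
After insert 'elk': sets bits 1 8 12 -> bits=01000000100010000
After insert 'owl': sets bits 3 8 14 -> bits=01010000100010100
After insert 'hen': sets bits 3 5 6 -> bits=01010110100010100
After insert 'koi': sets bits 2 12 13 -> bits=01110110100011100
insert 'bat' would touch bits 2 4 16; currently bit2=1, bit4=0, bit16=0
Bits that are 0 among those (would change 0->1): 4 16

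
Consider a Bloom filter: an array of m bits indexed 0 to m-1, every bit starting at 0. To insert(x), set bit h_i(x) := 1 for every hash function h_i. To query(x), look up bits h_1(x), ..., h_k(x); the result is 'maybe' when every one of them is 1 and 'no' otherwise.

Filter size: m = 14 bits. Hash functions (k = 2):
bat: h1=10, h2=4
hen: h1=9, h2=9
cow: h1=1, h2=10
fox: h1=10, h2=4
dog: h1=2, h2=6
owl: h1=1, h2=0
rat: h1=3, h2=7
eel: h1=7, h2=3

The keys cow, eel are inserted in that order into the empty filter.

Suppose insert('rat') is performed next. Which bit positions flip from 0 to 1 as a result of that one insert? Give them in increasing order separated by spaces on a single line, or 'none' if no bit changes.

Start: bits=00000000000000
After insert 'cow': sets bits 1 10 -> bits=01000000001000
After insert 'eel': sets bits 3 7 -> bits=01010001001000
insert 'rat' would touch bits 3 7; currently bit3=1, bit7=1
Bits that are 0 among those (would change 0->1): none

Answer: none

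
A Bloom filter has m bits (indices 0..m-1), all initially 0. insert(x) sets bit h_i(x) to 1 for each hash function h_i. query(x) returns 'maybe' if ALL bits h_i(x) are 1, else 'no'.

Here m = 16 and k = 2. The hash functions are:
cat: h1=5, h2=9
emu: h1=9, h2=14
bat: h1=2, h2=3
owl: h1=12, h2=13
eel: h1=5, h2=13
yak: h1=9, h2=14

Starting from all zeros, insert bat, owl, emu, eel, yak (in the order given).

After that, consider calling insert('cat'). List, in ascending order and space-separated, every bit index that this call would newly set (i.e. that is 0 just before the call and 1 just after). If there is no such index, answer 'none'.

Start: bits=0000000000000000
After insert 'bat': sets bits 2 3 -> bits=0011000000000000
After insert 'owl': sets bits 12 13 -> bits=0011000000001100
After insert 'emu': sets bits 9 14 -> bits=0011000001001110
After insert 'eel': sets bits 5 13 -> bits=0011010001001110
After insert 'yak': sets bits 9 14 -> bits=0011010001001110
insert 'cat' would touch bits 5 9; currently bit5=1, bit9=1
Bits that are 0 among those (would change 0->1): none

Answer: none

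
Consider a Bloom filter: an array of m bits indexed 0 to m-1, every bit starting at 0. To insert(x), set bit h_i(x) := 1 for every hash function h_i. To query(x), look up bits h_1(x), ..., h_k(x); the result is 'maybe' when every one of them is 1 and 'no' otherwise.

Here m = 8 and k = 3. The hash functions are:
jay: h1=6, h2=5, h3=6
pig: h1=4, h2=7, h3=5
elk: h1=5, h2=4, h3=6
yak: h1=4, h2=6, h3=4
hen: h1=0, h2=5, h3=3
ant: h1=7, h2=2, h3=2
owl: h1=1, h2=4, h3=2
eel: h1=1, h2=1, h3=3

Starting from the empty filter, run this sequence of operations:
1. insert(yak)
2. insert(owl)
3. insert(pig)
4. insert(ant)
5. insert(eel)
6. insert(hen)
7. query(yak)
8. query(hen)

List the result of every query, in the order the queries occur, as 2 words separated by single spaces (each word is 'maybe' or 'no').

Answer: maybe maybe

Derivation:
Start: bits=00000000
Op 1: insert yak -> sets bits 4 6 -> bits=00001010
Op 2: insert owl -> sets bits 1 2 4 -> bits=01101010
Op 3: insert pig -> sets bits 4 5 7 -> bits=01101111
Op 4: insert ant -> sets bits 2 7 -> bits=01101111
Op 5: insert eel -> sets bits 1 3 -> bits=01111111
Op 6: insert hen -> sets bits 0 3 5 -> bits=11111111
Op 7: query yak -> checks bit4=1, bit6=1 (all 1) -> maybe
Op 8: query hen -> checks bit0=1, bit3=1, bit5=1 (all 1) -> maybe
Query results in order: maybe maybe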